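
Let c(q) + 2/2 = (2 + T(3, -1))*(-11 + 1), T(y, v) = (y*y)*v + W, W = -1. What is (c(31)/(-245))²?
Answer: 6241/60025 ≈ 0.10397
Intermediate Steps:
T(y, v) = -1 + v*y² (T(y, v) = (y*y)*v - 1 = y²*v - 1 = v*y² - 1 = -1 + v*y²)
c(q) = 79 (c(q) = -1 + (2 + (-1 - 1*3²))*(-11 + 1) = -1 + (2 + (-1 - 1*9))*(-10) = -1 + (2 + (-1 - 9))*(-10) = -1 + (2 - 10)*(-10) = -1 - 8*(-10) = -1 + 80 = 79)
(c(31)/(-245))² = (79/(-245))² = (79*(-1/245))² = (-79/245)² = 6241/60025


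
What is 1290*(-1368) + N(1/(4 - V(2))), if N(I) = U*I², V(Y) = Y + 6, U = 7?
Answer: -28235513/16 ≈ -1.7647e+6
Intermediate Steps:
V(Y) = 6 + Y
N(I) = 7*I²
1290*(-1368) + N(1/(4 - V(2))) = 1290*(-1368) + 7*(1/(4 - (6 + 2)))² = -1764720 + 7*(1/(4 - 1*8))² = -1764720 + 7*(1/(4 - 8))² = -1764720 + 7*(1/(-4))² = -1764720 + 7*(-¼)² = -1764720 + 7*(1/16) = -1764720 + 7/16 = -28235513/16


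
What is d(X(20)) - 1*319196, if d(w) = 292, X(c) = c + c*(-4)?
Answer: -318904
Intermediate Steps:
X(c) = -3*c (X(c) = c - 4*c = -3*c)
d(X(20)) - 1*319196 = 292 - 1*319196 = 292 - 319196 = -318904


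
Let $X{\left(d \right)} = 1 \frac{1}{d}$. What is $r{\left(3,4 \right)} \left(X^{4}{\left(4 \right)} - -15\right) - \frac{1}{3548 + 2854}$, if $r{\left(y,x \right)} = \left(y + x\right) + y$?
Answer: $\frac{61475141}{409728} \approx 150.04$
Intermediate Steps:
$X{\left(d \right)} = \frac{1}{d}$
$r{\left(y,x \right)} = x + 2 y$ ($r{\left(y,x \right)} = \left(x + y\right) + y = x + 2 y$)
$r{\left(3,4 \right)} \left(X^{4}{\left(4 \right)} - -15\right) - \frac{1}{3548 + 2854} = \left(4 + 2 \cdot 3\right) \left(\left(\frac{1}{4}\right)^{4} - -15\right) - \frac{1}{3548 + 2854} = \left(4 + 6\right) \left(\left(\frac{1}{4}\right)^{4} + 15\right) - \frac{1}{6402} = 10 \left(\frac{1}{256} + 15\right) - \frac{1}{6402} = 10 \cdot \frac{3841}{256} - \frac{1}{6402} = \frac{19205}{128} - \frac{1}{6402} = \frac{61475141}{409728}$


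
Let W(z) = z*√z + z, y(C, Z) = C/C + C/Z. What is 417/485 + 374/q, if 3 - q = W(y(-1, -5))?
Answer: 4543507/10185 + 3740*√30/63 ≈ 771.25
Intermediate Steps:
y(C, Z) = 1 + C/Z
W(z) = z + z^(3/2) (W(z) = z^(3/2) + z = z + z^(3/2))
q = 9/5 - 6*√30/25 (q = 3 - ((-1 - 5)/(-5) + ((-1 - 5)/(-5))^(3/2)) = 3 - (-⅕*(-6) + (-⅕*(-6))^(3/2)) = 3 - (6/5 + (6/5)^(3/2)) = 3 - (6/5 + 6*√30/25) = 3 + (-6/5 - 6*√30/25) = 9/5 - 6*√30/25 ≈ 0.48547)
417/485 + 374/q = 417/485 + 374/(9/5 - 6*√30/25)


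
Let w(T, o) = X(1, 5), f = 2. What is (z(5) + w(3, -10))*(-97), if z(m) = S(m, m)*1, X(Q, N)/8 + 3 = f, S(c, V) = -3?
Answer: 1067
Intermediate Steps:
X(Q, N) = -8 (X(Q, N) = -24 + 8*2 = -24 + 16 = -8)
w(T, o) = -8
z(m) = -3 (z(m) = -3*1 = -3)
(z(5) + w(3, -10))*(-97) = (-3 - 8)*(-97) = -11*(-97) = 1067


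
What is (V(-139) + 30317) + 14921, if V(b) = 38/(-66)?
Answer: 1492835/33 ≈ 45237.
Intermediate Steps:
V(b) = -19/33 (V(b) = 38*(-1/66) = -19/33)
(V(-139) + 30317) + 14921 = (-19/33 + 30317) + 14921 = 1000442/33 + 14921 = 1492835/33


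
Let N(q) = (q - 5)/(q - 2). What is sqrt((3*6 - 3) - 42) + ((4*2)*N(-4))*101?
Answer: 1212 + 3*I*sqrt(3) ≈ 1212.0 + 5.1962*I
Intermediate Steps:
N(q) = (-5 + q)/(-2 + q)
sqrt((3*6 - 3) - 42) + ((4*2)*N(-4))*101 = sqrt((3*6 - 3) - 42) + ((4*2)*((-5 - 4)/(-2 - 4)))*101 = sqrt((18 - 3) - 42) + (8*(-9/(-6)))*101 = sqrt(15 - 42) + (8*(-1/6*(-9)))*101 = sqrt(-27) + (8*(3/2))*101 = 3*I*sqrt(3) + 12*101 = 3*I*sqrt(3) + 1212 = 1212 + 3*I*sqrt(3)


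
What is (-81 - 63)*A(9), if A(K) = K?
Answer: -1296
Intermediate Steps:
(-81 - 63)*A(9) = (-81 - 63)*9 = -144*9 = -1296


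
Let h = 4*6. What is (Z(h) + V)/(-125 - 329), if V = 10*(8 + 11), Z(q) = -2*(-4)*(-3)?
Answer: -83/227 ≈ -0.36564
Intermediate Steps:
h = 24
Z(q) = -24 (Z(q) = 8*(-3) = -24)
V = 190 (V = 10*19 = 190)
(Z(h) + V)/(-125 - 329) = (-24 + 190)/(-125 - 329) = 166/(-454) = 166*(-1/454) = -83/227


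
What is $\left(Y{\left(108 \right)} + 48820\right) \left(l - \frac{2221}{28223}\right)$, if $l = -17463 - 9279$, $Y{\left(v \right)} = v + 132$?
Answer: $- \frac{37027627164220}{28223} \approx -1.312 \cdot 10^{9}$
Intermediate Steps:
$Y{\left(v \right)} = 132 + v$
$l = -26742$ ($l = -17463 - 9279 = -26742$)
$\left(Y{\left(108 \right)} + 48820\right) \left(l - \frac{2221}{28223}\right) = \left(\left(132 + 108\right) + 48820\right) \left(-26742 - \frac{2221}{28223}\right) = \left(240 + 48820\right) \left(-26742 - \frac{2221}{28223}\right) = 49060 \left(-26742 - \frac{2221}{28223}\right) = 49060 \left(- \frac{754741687}{28223}\right) = - \frac{37027627164220}{28223}$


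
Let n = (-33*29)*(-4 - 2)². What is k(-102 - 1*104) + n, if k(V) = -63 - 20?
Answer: -34535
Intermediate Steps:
k(V) = -83
n = -34452 (n = -957*(-6)² = -957*36 = -34452)
k(-102 - 1*104) + n = -83 - 34452 = -34535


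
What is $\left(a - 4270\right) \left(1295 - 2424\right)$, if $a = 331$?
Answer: $4447131$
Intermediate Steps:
$\left(a - 4270\right) \left(1295 - 2424\right) = \left(331 - 4270\right) \left(1295 - 2424\right) = \left(-3939\right) \left(-1129\right) = 4447131$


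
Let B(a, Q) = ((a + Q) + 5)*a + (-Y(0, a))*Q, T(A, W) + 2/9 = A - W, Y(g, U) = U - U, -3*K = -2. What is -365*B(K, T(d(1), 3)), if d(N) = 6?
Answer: -55480/27 ≈ -2054.8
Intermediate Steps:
K = 2/3 (K = -1/3*(-2) = 2/3 ≈ 0.66667)
Y(g, U) = 0
T(A, W) = -2/9 + A - W (T(A, W) = -2/9 + (A - W) = -2/9 + A - W)
B(a, Q) = a*(5 + Q + a) (B(a, Q) = ((a + Q) + 5)*a + (-1*0)*Q = ((Q + a) + 5)*a + 0*Q = (5 + Q + a)*a + 0 = a*(5 + Q + a) + 0 = a*(5 + Q + a))
-365*B(K, T(d(1), 3)) = -730*(5 + (-2/9 + 6 - 1*3) + 2/3)/3 = -730*(5 + (-2/9 + 6 - 3) + 2/3)/3 = -730*(5 + 25/9 + 2/3)/3 = -730*76/(3*9) = -365*152/27 = -55480/27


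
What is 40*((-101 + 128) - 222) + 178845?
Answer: 171045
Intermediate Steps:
40*((-101 + 128) - 222) + 178845 = 40*(27 - 222) + 178845 = 40*(-195) + 178845 = -7800 + 178845 = 171045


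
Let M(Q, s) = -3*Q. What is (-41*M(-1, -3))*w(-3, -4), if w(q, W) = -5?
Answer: 615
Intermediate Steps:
(-41*M(-1, -3))*w(-3, -4) = -(-123)*(-1)*(-5) = -41*3*(-5) = -123*(-5) = 615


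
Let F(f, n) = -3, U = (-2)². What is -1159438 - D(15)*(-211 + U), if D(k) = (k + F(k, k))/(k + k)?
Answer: -5796776/5 ≈ -1.1594e+6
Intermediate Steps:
U = 4
D(k) = (-3 + k)/(2*k) (D(k) = (k - 3)/(k + k) = (-3 + k)/((2*k)) = (-3 + k)*(1/(2*k)) = (-3 + k)/(2*k))
-1159438 - D(15)*(-211 + U) = -1159438 - (½)*(-3 + 15)/15*(-211 + 4) = -1159438 - (½)*(1/15)*12*(-207) = -1159438 - 2*(-207)/5 = -1159438 - 1*(-414/5) = -1159438 + 414/5 = -5796776/5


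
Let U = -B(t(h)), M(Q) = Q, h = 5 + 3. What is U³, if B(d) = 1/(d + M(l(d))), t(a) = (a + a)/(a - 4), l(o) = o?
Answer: -1/512 ≈ -0.0019531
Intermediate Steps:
h = 8
t(a) = 2*a/(-4 + a) (t(a) = (2*a)/(-4 + a) = 2*a/(-4 + a))
B(d) = 1/(2*d) (B(d) = 1/(d + d) = 1/(2*d))
U = -⅛ (U = -1/(2*(2*8/(-4 + 8))) = -1/(2*(2*8/4)) = -1/(2*(2*8*(¼))) = -1/(2*4) = -1*⅛ = -⅛ ≈ -0.12500)
U³ = (-⅛)³ = -1/512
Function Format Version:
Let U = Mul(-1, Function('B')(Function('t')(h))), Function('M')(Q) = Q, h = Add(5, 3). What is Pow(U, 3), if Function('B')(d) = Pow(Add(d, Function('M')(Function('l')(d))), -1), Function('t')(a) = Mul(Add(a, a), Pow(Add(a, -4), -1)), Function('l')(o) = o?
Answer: Rational(-1, 512) ≈ -0.0019531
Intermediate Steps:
h = 8
Function('t')(a) = Mul(2, a, Pow(Add(-4, a), -1)) (Function('t')(a) = Mul(Mul(2, a), Pow(Add(-4, a), -1)) = Mul(2, a, Pow(Add(-4, a), -1)))
Function('B')(d) = Mul(Rational(1, 2), Pow(d, -1)) (Function('B')(d) = Pow(Add(d, d), -1) = Pow(Mul(2, d), -1) = Mul(Rational(1, 2), Pow(d, -1)))
U = Rational(-1, 8) (U = Mul(-1, Mul(Rational(1, 2), Pow(Mul(2, 8, Pow(Add(-4, 8), -1)), -1))) = Mul(-1, Mul(Rational(1, 2), Pow(Mul(2, 8, Pow(4, -1)), -1))) = Mul(-1, Mul(Rational(1, 2), Pow(Mul(2, 8, Rational(1, 4)), -1))) = Mul(-1, Mul(Rational(1, 2), Pow(4, -1))) = Mul(-1, Mul(Rational(1, 2), Rational(1, 4))) = Mul(-1, Rational(1, 8)) = Rational(-1, 8) ≈ -0.12500)
Pow(U, 3) = Pow(Rational(-1, 8), 3) = Rational(-1, 512)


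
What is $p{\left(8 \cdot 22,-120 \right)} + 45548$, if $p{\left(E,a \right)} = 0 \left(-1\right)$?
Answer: $45548$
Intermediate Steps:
$p{\left(E,a \right)} = 0$
$p{\left(8 \cdot 22,-120 \right)} + 45548 = 0 + 45548 = 45548$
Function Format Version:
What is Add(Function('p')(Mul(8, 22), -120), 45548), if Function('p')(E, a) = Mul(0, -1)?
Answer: 45548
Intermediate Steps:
Function('p')(E, a) = 0
Add(Function('p')(Mul(8, 22), -120), 45548) = Add(0, 45548) = 45548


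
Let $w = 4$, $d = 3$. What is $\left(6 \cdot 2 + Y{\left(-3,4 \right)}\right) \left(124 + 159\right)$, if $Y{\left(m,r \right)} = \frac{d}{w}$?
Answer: $\frac{14433}{4} \approx 3608.3$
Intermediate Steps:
$Y{\left(m,r \right)} = \frac{3}{4}$
$\left(6 \cdot 2 + Y{\left(-3,4 \right)}\right) \left(124 + 159\right) = \left(6 \cdot 2 + \frac{3}{4}\right) \left(124 + 159\right) = \left(12 + \frac{3}{4}\right) 283 = \frac{51}{4} \cdot 283 = \frac{14433}{4}$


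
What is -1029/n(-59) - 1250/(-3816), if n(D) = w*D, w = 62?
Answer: 2124791/3489732 ≈ 0.60887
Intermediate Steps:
n(D) = 62*D
-1029/n(-59) - 1250/(-3816) = -1029/(62*(-59)) - 1250/(-3816) = -1029/(-3658) - 1250*(-1/3816) = -1029*(-1/3658) + 625/1908 = 1029/3658 + 625/1908 = 2124791/3489732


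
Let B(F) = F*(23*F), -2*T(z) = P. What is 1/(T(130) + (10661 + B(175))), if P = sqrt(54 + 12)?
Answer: 1430072/1022552962559 + sqrt(66)/1022552962559 ≈ 1.3985e-6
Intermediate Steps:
P = sqrt(66) ≈ 8.1240
T(z) = -sqrt(66)/2
B(F) = 23*F**2
1/(T(130) + (10661 + B(175))) = 1/(-sqrt(66)/2 + (10661 + 23*175**2)) = 1/(-sqrt(66)/2 + (10661 + 23*30625)) = 1/(-sqrt(66)/2 + (10661 + 704375)) = 1/(-sqrt(66)/2 + 715036) = 1/(715036 - sqrt(66)/2)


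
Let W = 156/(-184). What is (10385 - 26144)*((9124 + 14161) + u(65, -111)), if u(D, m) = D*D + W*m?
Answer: -20010604851/46 ≈ -4.3501e+8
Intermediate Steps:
W = -39/46 (W = 156*(-1/184) = -39/46 ≈ -0.84783)
u(D, m) = D² - 39*m/46 (u(D, m) = D*D - 39*m/46 = D² - 39*m/46)
(10385 - 26144)*((9124 + 14161) + u(65, -111)) = (10385 - 26144)*((9124 + 14161) + (65² - 39/46*(-111))) = -15759*(23285 + (4225 + 4329/46)) = -15759*(23285 + 198679/46) = -15759*1269789/46 = -20010604851/46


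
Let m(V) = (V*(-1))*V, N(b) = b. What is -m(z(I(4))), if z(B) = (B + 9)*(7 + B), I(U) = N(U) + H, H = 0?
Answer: 20449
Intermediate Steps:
I(U) = U (I(U) = U + 0 = U)
z(B) = (7 + B)*(9 + B) (z(B) = (9 + B)*(7 + B) = (7 + B)*(9 + B))
m(V) = -V² (m(V) = (-V)*V = -V²)
-m(z(I(4))) = -(-1)*(63 + 4² + 16*4)² = -(-1)*(63 + 16 + 64)² = -(-1)*143² = -(-1)*20449 = -1*(-20449) = 20449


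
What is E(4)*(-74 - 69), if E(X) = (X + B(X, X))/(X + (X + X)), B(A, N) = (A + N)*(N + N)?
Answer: -2431/3 ≈ -810.33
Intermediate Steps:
B(A, N) = 2*N*(A + N) (B(A, N) = (A + N)*(2*N) = 2*N*(A + N))
E(X) = (X + 4*X**2)/(3*X) (E(X) = (X + 2*X*(X + X))/(X + (X + X)) = (X + 2*X*(2*X))/(X + 2*X) = (X + 4*X**2)/((3*X)) = (X + 4*X**2)*(1/(3*X)) = (X + 4*X**2)/(3*X))
E(4)*(-74 - 69) = (1/3 + (4/3)*4)*(-74 - 69) = (1/3 + 16/3)*(-143) = (17/3)*(-143) = -2431/3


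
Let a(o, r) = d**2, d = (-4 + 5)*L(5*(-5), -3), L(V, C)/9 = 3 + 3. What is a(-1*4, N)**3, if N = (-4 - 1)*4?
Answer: 24794911296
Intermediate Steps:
L(V, C) = 54 (L(V, C) = 9*(3 + 3) = 9*6 = 54)
N = -20 (N = -5*4 = -20)
d = 54 (d = (-4 + 5)*54 = 1*54 = 54)
a(o, r) = 2916 (a(o, r) = 54**2 = 2916)
a(-1*4, N)**3 = 2916**3 = 24794911296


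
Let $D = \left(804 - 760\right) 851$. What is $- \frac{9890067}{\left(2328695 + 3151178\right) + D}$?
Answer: $- \frac{9890067}{5517317} \approx -1.7925$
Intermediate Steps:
$D = 37444$ ($D = 44 \cdot 851 = 37444$)
$- \frac{9890067}{\left(2328695 + 3151178\right) + D} = - \frac{9890067}{\left(2328695 + 3151178\right) + 37444} = - \frac{9890067}{5479873 + 37444} = - \frac{9890067}{5517317}$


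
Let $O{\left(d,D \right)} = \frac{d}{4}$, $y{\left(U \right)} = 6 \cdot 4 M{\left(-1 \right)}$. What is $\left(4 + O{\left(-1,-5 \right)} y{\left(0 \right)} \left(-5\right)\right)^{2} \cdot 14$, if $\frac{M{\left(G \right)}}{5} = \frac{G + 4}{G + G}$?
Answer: $683774$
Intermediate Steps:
$M{\left(G \right)} = \frac{5 \left(4 + G\right)}{2 G}$ ($M{\left(G \right)} = 5 \frac{G + 4}{G + G} = 5 \frac{4 + G}{2 G} = \frac{5 \left(4 + G\right)}{2 G}$)
$y{\left(U \right)} = -180$ ($y{\left(U \right)} = 6 \cdot 4 \left(\frac{5}{2} + \frac{10}{-1}\right) = 24 \left(\frac{5}{2} + 10 \left(-1\right)\right) = 24 \left(\frac{5}{2} - 10\right) = 24 \left(- \frac{15}{2}\right) = -180$)
$O{\left(d,D \right)} = \frac{d}{4}$ ($O{\left(d,D \right)} = d \frac{1}{4} = \frac{d}{4}$)
$\left(4 + O{\left(-1,-5 \right)} y{\left(0 \right)} \left(-5\right)\right)^{2} \cdot 14 = \left(4 + \frac{1}{4} \left(-1\right) \left(-180\right) \left(-5\right)\right)^{2} \cdot 14 = \left(4 + \left(- \frac{1}{4}\right) \left(-180\right) \left(-5\right)\right)^{2} \cdot 14 = \left(4 + 45 \left(-5\right)\right)^{2} \cdot 14 = \left(4 - 225\right)^{2} \cdot 14 = \left(-221\right)^{2} \cdot 14 = 48841 \cdot 14 = 683774$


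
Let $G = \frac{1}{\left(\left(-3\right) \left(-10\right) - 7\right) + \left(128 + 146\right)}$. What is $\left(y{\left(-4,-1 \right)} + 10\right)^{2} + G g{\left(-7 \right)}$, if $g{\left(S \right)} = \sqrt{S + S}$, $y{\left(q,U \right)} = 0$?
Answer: $100 + \frac{i \sqrt{14}}{297} \approx 100.0 + 0.012598 i$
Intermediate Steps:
$g{\left(S \right)} = \sqrt{2} \sqrt{S}$ ($g{\left(S \right)} = \sqrt{2 S} = \sqrt{2} \sqrt{S}$)
$G = \frac{1}{297}$ ($G = \frac{1}{\left(30 - 7\right) + 274} = \frac{1}{23 + 274} = \frac{1}{297} \approx 0.003367$)
$\left(y{\left(-4,-1 \right)} + 10\right)^{2} + G g{\left(-7 \right)} = \left(0 + 10\right)^{2} + \frac{\sqrt{2} \sqrt{-7}}{297} = 10^{2} + \frac{\sqrt{2} i \sqrt{7}}{297} = 100 + \frac{i \sqrt{14}}{297}$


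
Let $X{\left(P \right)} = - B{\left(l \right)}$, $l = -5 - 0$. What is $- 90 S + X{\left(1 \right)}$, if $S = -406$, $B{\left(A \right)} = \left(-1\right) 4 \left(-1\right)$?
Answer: $36536$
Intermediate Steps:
$l = -5$ ($l = -5 + 0 = -5$)
$B{\left(A \right)} = 4$ ($B{\left(A \right)} = \left(-4\right) \left(-1\right) = 4$)
$X{\left(P \right)} = -4$ ($X{\left(P \right)} = \left(-1\right) 4 = -4$)
$- 90 S + X{\left(1 \right)} = \left(-90\right) \left(-406\right) - 4 = 36540 - 4 = 36536$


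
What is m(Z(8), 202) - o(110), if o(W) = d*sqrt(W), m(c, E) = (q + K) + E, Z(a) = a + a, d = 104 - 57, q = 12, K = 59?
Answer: 273 - 47*sqrt(110) ≈ -219.94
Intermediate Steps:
d = 47
Z(a) = 2*a
m(c, E) = 71 + E (m(c, E) = (12 + 59) + E = 71 + E)
o(W) = 47*sqrt(W)
m(Z(8), 202) - o(110) = (71 + 202) - 47*sqrt(110) = 273 - 47*sqrt(110)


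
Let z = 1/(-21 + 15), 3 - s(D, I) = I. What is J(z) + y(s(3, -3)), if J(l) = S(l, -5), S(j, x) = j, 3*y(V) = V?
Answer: 11/6 ≈ 1.8333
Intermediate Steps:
s(D, I) = 3 - I
y(V) = V/3
z = -1/6 (z = 1/(-6) = -1/6 ≈ -0.16667)
J(l) = l
J(z) + y(s(3, -3)) = -1/6 + (3 - 1*(-3))/3 = -1/6 + (3 + 3)/3 = -1/6 + (1/3)*6 = -1/6 + 2 = 11/6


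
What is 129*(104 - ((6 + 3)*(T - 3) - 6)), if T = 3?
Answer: 14190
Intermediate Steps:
129*(104 - ((6 + 3)*(T - 3) - 6)) = 129*(104 - ((6 + 3)*(3 - 3) - 6)) = 129*(104 - (9*0 - 6)) = 129*(104 - (0 - 6)) = 129*(104 - 1*(-6)) = 129*(104 + 6) = 129*110 = 14190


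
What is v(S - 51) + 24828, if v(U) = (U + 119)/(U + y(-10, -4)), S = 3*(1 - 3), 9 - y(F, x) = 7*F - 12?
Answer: 422107/17 ≈ 24830.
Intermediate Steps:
y(F, x) = 21 - 7*F (y(F, x) = 9 - (7*F - 12) = 9 - (-12 + 7*F) = 9 + (12 - 7*F) = 21 - 7*F)
S = -6 (S = 3*(-2) = -6)
v(U) = (119 + U)/(91 + U) (v(U) = (U + 119)/(U + (21 - 7*(-10))) = (119 + U)/(U + (21 + 70)) = (119 + U)/(U + 91) = (119 + U)/(91 + U))
v(S - 51) + 24828 = (119 + (-6 - 51))/(91 + (-6 - 51)) + 24828 = (119 - 57)/(91 - 57) + 24828 = 62/34 + 24828 = (1/34)*62 + 24828 = 31/17 + 24828 = 422107/17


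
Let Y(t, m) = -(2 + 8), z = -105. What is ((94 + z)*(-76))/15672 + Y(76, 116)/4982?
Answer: 501029/9759738 ≈ 0.051336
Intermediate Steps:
Y(t, m) = -10 (Y(t, m) = -1*10 = -10)
((94 + z)*(-76))/15672 + Y(76, 116)/4982 = ((94 - 105)*(-76))/15672 - 10/4982 = -11*(-76)*(1/15672) - 10*1/4982 = 836*(1/15672) - 5/2491 = 209/3918 - 5/2491 = 501029/9759738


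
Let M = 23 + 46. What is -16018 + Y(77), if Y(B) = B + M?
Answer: -15872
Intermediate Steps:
M = 69
Y(B) = 69 + B (Y(B) = B + 69 = 69 + B)
-16018 + Y(77) = -16018 + (69 + 77) = -16018 + 146 = -15872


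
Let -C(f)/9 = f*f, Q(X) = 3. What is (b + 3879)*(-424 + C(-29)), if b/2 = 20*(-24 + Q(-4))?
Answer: -24290727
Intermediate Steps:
C(f) = -9*f² (C(f) = -9*f*f = -9*f²)
b = -840 (b = 2*(20*(-24 + 3)) = 2*(20*(-21)) = 2*(-420) = -840)
(b + 3879)*(-424 + C(-29)) = (-840 + 3879)*(-424 - 9*(-29)²) = 3039*(-424 - 9*841) = 3039*(-424 - 7569) = 3039*(-7993) = -24290727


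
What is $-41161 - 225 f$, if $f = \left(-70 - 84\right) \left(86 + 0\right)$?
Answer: $2938739$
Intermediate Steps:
$f = -13244$ ($f = \left(-154\right) 86 = -13244$)
$-41161 - 225 f = -41161 - 225 \left(-13244\right) = -41161 - -2979900 = -41161 + 2979900 = 2938739$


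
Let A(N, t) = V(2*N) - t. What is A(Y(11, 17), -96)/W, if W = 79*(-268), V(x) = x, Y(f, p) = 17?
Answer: -65/10586 ≈ -0.0061402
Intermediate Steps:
W = -21172
A(N, t) = -t + 2*N (A(N, t) = 2*N - t = -t + 2*N)
A(Y(11, 17), -96)/W = (-1*(-96) + 2*17)/(-21172) = (96 + 34)*(-1/21172) = 130*(-1/21172) = -65/10586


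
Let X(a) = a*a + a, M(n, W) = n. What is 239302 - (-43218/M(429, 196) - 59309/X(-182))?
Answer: 86751108527/362362 ≈ 2.3940e+5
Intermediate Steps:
X(a) = a + a² (X(a) = a² + a = a + a²)
239302 - (-43218/M(429, 196) - 59309/X(-182)) = 239302 - (-43218/429 - 59309*(-1/(182*(1 - 182)))) = 239302 - (-43218*1/429 - 59309/((-182*(-181)))) = 239302 - (-14406/143 - 59309/32942) = 239302 - 1*(-37157203/362362) = 239302 + 37157203/362362 = 86751108527/362362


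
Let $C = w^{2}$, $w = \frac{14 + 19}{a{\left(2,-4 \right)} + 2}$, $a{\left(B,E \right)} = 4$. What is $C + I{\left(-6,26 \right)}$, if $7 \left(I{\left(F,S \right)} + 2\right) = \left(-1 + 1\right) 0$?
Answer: $\frac{113}{4} \approx 28.25$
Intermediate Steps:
$I{\left(F,S \right)} = -2$ ($I{\left(F,S \right)} = -2 + \frac{\left(-1 + 1\right) 0}{7} = -2 + \frac{0 \cdot 0}{7} = -2 + \frac{1}{7} \cdot 0 = -2 + 0 = -2$)
$w = \frac{11}{2}$ ($w = \frac{14 + 19}{4 + 2} = \frac{33}{6} = 33 \cdot \frac{1}{6} = \frac{11}{2} \approx 5.5$)
$C = \frac{121}{4}$ ($C = \left(\frac{11}{2}\right)^{2} = \frac{121}{4} \approx 30.25$)
$C + I{\left(-6,26 \right)} = \frac{121}{4} - 2 = \frac{113}{4}$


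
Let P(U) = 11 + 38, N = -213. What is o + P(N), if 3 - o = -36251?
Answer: 36303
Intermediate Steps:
P(U) = 49
o = 36254 (o = 3 - 1*(-36251) = 3 + 36251 = 36254)
o + P(N) = 36254 + 49 = 36303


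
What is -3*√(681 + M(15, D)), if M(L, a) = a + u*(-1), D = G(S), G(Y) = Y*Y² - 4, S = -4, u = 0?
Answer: -3*√613 ≈ -74.276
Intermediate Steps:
G(Y) = -4 + Y³ (G(Y) = Y³ - 4 = -4 + Y³)
D = -68 (D = -4 + (-4)³ = -4 - 64 = -68)
M(L, a) = a (M(L, a) = a + 0*(-1) = a + 0 = a)
-3*√(681 + M(15, D)) = -3*√(681 - 68) = -3*√613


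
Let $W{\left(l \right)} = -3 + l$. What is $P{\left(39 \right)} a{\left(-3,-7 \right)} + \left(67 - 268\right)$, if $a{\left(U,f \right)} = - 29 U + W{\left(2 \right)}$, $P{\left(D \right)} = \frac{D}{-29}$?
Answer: $- \frac{9183}{29} \approx -316.66$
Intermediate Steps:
$P{\left(D \right)} = - \frac{D}{29}$ ($P{\left(D \right)} = D \left(- \frac{1}{29}\right) = - \frac{D}{29}$)
$a{\left(U,f \right)} = -1 - 29 U$ ($a{\left(U,f \right)} = - 29 U + \left(-3 + 2\right) = - 29 U - 1 = -1 - 29 U$)
$P{\left(39 \right)} a{\left(-3,-7 \right)} + \left(67 - 268\right) = \left(- \frac{1}{29}\right) 39 \left(-1 - -87\right) + \left(67 - 268\right) = - \frac{39 \left(-1 + 87\right)}{29} + \left(67 - 268\right) = \left(- \frac{39}{29}\right) 86 - 201 = - \frac{3354}{29} - 201 = - \frac{9183}{29}$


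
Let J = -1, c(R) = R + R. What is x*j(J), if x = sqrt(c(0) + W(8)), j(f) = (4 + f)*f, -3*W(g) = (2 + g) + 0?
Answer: -I*sqrt(30) ≈ -5.4772*I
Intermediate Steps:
c(R) = 2*R
W(g) = -2/3 - g/3 (W(g) = -((2 + g) + 0)/3 = -(2 + g)/3 = -2/3 - g/3)
j(f) = f*(4 + f)
x = I*sqrt(30)/3 (x = sqrt(2*0 + (-2/3 - 1/3*8)) = sqrt(0 + (-2/3 - 8/3)) = sqrt(0 - 10/3) = sqrt(-10/3) = I*sqrt(30)/3 ≈ 1.8257*I)
x*j(J) = (I*sqrt(30)/3)*(-(4 - 1)) = (I*sqrt(30)/3)*(-1*3) = (I*sqrt(30)/3)*(-3) = -I*sqrt(30)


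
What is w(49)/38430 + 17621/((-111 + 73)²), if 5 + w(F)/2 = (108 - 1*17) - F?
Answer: 338640943/27746460 ≈ 12.205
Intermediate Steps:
w(F) = 172 - 2*F (w(F) = -10 + 2*((108 - 1*17) - F) = -10 + 2*((108 - 17) - F) = -10 + 2*(91 - F) = -10 + (182 - 2*F) = 172 - 2*F)
w(49)/38430 + 17621/((-111 + 73)²) = (172 - 2*49)/38430 + 17621/((-111 + 73)²) = (172 - 98)*(1/38430) + 17621/((-38)²) = 74*(1/38430) + 17621/1444 = 37/19215 + 17621*(1/1444) = 37/19215 + 17621/1444 = 338640943/27746460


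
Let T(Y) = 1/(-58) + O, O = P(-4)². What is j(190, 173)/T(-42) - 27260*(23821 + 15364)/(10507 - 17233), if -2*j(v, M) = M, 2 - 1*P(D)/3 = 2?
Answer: 550963721/3363 ≈ 1.6383e+5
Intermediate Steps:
P(D) = 0 (P(D) = 6 - 3*2 = 6 - 6 = 0)
j(v, M) = -M/2
O = 0 (O = 0² = 0)
T(Y) = -1/58 (T(Y) = 1/(-58) + 0 = -1/58 + 0 = -1/58)
j(190, 173)/T(-42) - 27260*(23821 + 15364)/(10507 - 17233) = (-½*173)/(-1/58) - 27260*(23821 + 15364)/(10507 - 17233) = -173/2*(-58) - 27260/((-6726/39185)) = 5017 - 27260/((-6726*1/39185)) = 5017 - 27260/(-6726/39185) = 5017 - 27260*(-39185/6726) = 5017 + 534091550/3363 = 550963721/3363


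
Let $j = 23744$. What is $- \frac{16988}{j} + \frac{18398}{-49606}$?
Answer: $- \frac{159943605}{147230608} \approx -1.0863$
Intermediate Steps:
$- \frac{16988}{j} + \frac{18398}{-49606} = - \frac{16988}{23744} + \frac{18398}{-49606} = \left(-16988\right) \frac{1}{23744} + 18398 \left(- \frac{1}{49606}\right) = - \frac{4247}{5936} - \frac{9199}{24803} = - \frac{159943605}{147230608}$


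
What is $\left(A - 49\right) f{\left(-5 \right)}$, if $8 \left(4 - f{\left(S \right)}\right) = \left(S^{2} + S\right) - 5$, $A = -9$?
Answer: $- \frac{493}{4} \approx -123.25$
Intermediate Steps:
$f{\left(S \right)} = \frac{37}{8} - \frac{S}{8} - \frac{S^{2}}{8}$ ($f{\left(S \right)} = 4 - \frac{\left(S^{2} + S\right) - 5}{8} = 4 - \frac{\left(S + S^{2}\right) - 5}{8} = 4 - \frac{-5 + S + S^{2}}{8} = 4 - \left(- \frac{5}{8} + \frac{S}{8} + \frac{S^{2}}{8}\right) = \frac{37}{8} - \frac{S}{8} - \frac{S^{2}}{8}$)
$\left(A - 49\right) f{\left(-5 \right)} = \left(-9 - 49\right) \left(\frac{37}{8} - - \frac{5}{8} - \frac{\left(-5\right)^{2}}{8}\right) = - 58 \left(\frac{37}{8} + \frac{5}{8} - \frac{25}{8}\right) = \left(-58\right) \frac{17}{8} = - \frac{493}{4}$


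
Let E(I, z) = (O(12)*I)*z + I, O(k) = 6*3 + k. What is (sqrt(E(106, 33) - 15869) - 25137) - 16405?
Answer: -41542 + 11*sqrt(737) ≈ -41243.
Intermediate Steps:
O(k) = 18 + k
E(I, z) = I + 30*I*z (E(I, z) = ((18 + 12)*I)*z + I = (30*I)*z + I = 30*I*z + I = I + 30*I*z)
(sqrt(E(106, 33) - 15869) - 25137) - 16405 = (sqrt(106*(1 + 30*33) - 15869) - 25137) - 16405 = (sqrt(106*(1 + 990) - 15869) - 25137) - 16405 = (sqrt(106*991 - 15869) - 25137) - 16405 = (sqrt(105046 - 15869) - 25137) - 16405 = (sqrt(89177) - 25137) - 16405 = (11*sqrt(737) - 25137) - 16405 = (-25137 + 11*sqrt(737)) - 16405 = -41542 + 11*sqrt(737)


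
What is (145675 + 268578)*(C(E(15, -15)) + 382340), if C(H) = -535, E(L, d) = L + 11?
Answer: 158163866665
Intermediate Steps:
E(L, d) = 11 + L
(145675 + 268578)*(C(E(15, -15)) + 382340) = (145675 + 268578)*(-535 + 382340) = 414253*381805 = 158163866665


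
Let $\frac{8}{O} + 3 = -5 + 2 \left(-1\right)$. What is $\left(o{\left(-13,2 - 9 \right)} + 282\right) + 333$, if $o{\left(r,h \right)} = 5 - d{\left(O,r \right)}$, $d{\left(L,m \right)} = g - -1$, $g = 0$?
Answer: $619$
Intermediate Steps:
$O = - \frac{4}{5}$ ($O = \frac{8}{-3 + \left(-5 + 2 \left(-1\right)\right)} = \frac{8}{-3 - 7} = \frac{8}{-10} = 8 \left(- \frac{1}{10}\right) = - \frac{4}{5} \approx -0.8$)
$d{\left(L,m \right)} = 1$ ($d{\left(L,m \right)} = 0 - -1 = 0 + 1 = 1$)
$o{\left(r,h \right)} = 4$ ($o{\left(r,h \right)} = 5 - 1 = 4$)
$\left(o{\left(-13,2 - 9 \right)} + 282\right) + 333 = \left(4 + 282\right) + 333 = 286 + 333 = 619$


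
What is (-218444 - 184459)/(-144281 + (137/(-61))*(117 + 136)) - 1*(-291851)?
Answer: 2578762226585/8835802 ≈ 2.9185e+5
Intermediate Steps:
(-218444 - 184459)/(-144281 + (137/(-61))*(117 + 136)) - 1*(-291851) = -402903/(-144281 + (137*(-1/61))*253) + 291851 = -402903/(-144281 - 137/61*253) + 291851 = -402903/(-144281 - 34661/61) + 291851 = -402903/(-8835802/61) + 291851 = -402903*(-61/8835802) + 291851 = 24577083/8835802 + 291851 = 2578762226585/8835802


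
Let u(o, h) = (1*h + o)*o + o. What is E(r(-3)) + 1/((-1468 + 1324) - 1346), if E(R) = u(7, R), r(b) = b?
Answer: 52149/1490 ≈ 34.999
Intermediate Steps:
u(o, h) = o + o*(h + o) (u(o, h) = (h + o)*o + o = o*(h + o) + o = o + o*(h + o))
E(R) = 56 + 7*R (E(R) = 7*(1 + R + 7) = 7*(8 + R) = 56 + 7*R)
E(r(-3)) + 1/((-1468 + 1324) - 1346) = (56 + 7*(-3)) + 1/((-1468 + 1324) - 1346) = (56 - 21) + 1/(-144 - 1346) = 35 + 1/(-1490) = 35 - 1/1490 = 52149/1490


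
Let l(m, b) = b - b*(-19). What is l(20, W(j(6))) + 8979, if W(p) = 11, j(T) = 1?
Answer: 9199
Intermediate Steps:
l(m, b) = 20*b (l(m, b) = b - (-19)*b = b + 19*b = 20*b)
l(20, W(j(6))) + 8979 = 20*11 + 8979 = 220 + 8979 = 9199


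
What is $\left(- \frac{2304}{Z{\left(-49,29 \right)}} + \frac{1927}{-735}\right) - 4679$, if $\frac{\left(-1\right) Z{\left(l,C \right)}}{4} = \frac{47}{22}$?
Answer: $- \frac{152412704}{34545} \approx -4412.0$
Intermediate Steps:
$Z{\left(l,C \right)} = - \frac{94}{11}$ ($Z{\left(l,C \right)} = - 4 \cdot \frac{47}{22} = - 4 \cdot 47 \cdot \frac{1}{22} = \left(-4\right) \frac{47}{22} = - \frac{94}{11}$)
$\left(- \frac{2304}{Z{\left(-49,29 \right)}} + \frac{1927}{-735}\right) - 4679 = \left(- \frac{2304}{- \frac{94}{11}} + \frac{1927}{-735}\right) - 4679 = \left(\left(-2304\right) \left(- \frac{11}{94}\right) + 1927 \left(- \frac{1}{735}\right)\right) - 4679 = \left(\frac{12672}{47} - \frac{1927}{735}\right) - 4679 = \frac{9223351}{34545} - 4679 = - \frac{152412704}{34545}$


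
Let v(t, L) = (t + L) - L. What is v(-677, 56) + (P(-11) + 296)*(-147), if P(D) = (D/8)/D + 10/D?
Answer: -3878489/88 ≈ -44074.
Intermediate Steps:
P(D) = ⅛ + 10/D (P(D) = (D*(⅛))/D + 10/D = (D/8)/D + 10/D = ⅛ + 10/D)
v(t, L) = t (v(t, L) = (L + t) - L = t)
v(-677, 56) + (P(-11) + 296)*(-147) = -677 + ((⅛)*(80 - 11)/(-11) + 296)*(-147) = -677 + ((⅛)*(-1/11)*69 + 296)*(-147) = -677 + (-69/88 + 296)*(-147) = -677 + (25979/88)*(-147) = -677 - 3818913/88 = -3878489/88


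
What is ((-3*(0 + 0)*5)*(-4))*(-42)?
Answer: 0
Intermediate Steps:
((-3*(0 + 0)*5)*(-4))*(-42) = ((-3*0*5)*(-4))*(-42) = ((0*5)*(-4))*(-42) = (0*(-4))*(-42) = 0*(-42) = 0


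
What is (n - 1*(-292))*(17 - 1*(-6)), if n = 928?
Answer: 28060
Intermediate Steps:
(n - 1*(-292))*(17 - 1*(-6)) = (928 - 1*(-292))*(17 - 1*(-6)) = (928 + 292)*(17 + 6) = 1220*23 = 28060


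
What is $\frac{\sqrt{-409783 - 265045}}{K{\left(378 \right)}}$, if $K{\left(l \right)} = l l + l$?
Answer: $\frac{i \sqrt{3443}}{10233} \approx 0.0057341 i$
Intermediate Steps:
$K{\left(l \right)} = l + l^{2}$ ($K{\left(l \right)} = l^{2} + l = l + l^{2}$)
$\frac{\sqrt{-409783 - 265045}}{K{\left(378 \right)}} = \frac{\sqrt{-409783 - 265045}}{378 \left(1 + 378\right)} = \frac{\sqrt{-674828}}{378 \cdot 379} = \frac{14 i \sqrt{3443}}{143262} = 14 i \sqrt{3443} \cdot \frac{1}{143262} = \frac{i \sqrt{3443}}{10233}$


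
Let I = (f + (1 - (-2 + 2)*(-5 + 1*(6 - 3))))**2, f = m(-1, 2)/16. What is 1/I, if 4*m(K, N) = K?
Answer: 4096/3969 ≈ 1.0320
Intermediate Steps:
m(K, N) = K/4
f = -1/64 (f = ((1/4)*(-1))/16 = -1/4*1/16 = -1/64 ≈ -0.015625)
I = 3969/4096 (I = (-1/64 + (1 - (-2 + 2)*(-5 + 1*(6 - 3))))**2 = (-1/64 + (1 - 0*(-5 + 1*3)))**2 = (-1/64 + (1 - 0*(-5 + 3)))**2 = (-1/64 + (1 - 0*(-2)))**2 = (-1/64 + (1 - 1*0))**2 = (-1/64 + (1 + 0))**2 = (-1/64 + 1)**2 = (63/64)**2 = 3969/4096 ≈ 0.96899)
1/I = 1/(3969/4096) = 4096/3969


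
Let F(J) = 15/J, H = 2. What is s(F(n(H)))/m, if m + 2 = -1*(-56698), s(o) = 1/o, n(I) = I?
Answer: 1/425220 ≈ 2.3517e-6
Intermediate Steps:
m = 56696 (m = -2 - 1*(-56698) = -2 + 56698 = 56696)
s(F(n(H)))/m = 1/((15/2)*56696) = (1/56696)/(15*(1/2)) = (1/56696)/(15/2) = (2/15)*(1/56696) = 1/425220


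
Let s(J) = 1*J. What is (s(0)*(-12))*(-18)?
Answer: 0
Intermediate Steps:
s(J) = J
(s(0)*(-12))*(-18) = (0*(-12))*(-18) = 0*(-18) = 0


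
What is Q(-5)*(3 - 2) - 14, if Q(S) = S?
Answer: -19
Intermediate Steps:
Q(-5)*(3 - 2) - 14 = -5*(3 - 2) - 14 = -5*1 - 14 = -5 - 14 = -19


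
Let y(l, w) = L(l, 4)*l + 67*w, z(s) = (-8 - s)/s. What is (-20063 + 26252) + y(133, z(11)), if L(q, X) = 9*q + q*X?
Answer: 2596333/11 ≈ 2.3603e+5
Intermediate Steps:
L(q, X) = 9*q + X*q
z(s) = (-8 - s)/s
y(l, w) = 13*l**2 + 67*w (y(l, w) = (l*(9 + 4))*l + 67*w = (l*13)*l + 67*w = (13*l)*l + 67*w = 13*l**2 + 67*w)
(-20063 + 26252) + y(133, z(11)) = (-20063 + 26252) + (13*133**2 + 67*((-8 - 1*11)/11)) = 6189 + (13*17689 + 67*((-8 - 11)/11)) = 6189 + (229957 + 67*((1/11)*(-19))) = 6189 + (229957 + 67*(-19/11)) = 6189 + (229957 - 1273/11) = 6189 + 2528254/11 = 2596333/11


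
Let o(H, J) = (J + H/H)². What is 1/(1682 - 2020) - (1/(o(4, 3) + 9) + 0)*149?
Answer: -50387/8450 ≈ -5.9630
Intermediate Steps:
o(H, J) = (1 + J)² (o(H, J) = (J + 1)² = (1 + J)²)
1/(1682 - 2020) - (1/(o(4, 3) + 9) + 0)*149 = 1/(1682 - 2020) - (1/((1 + 3)² + 9) + 0)*149 = 1/(-338) - (1/(4² + 9) + 0)*149 = -1/338 - (1/(16 + 9) + 0)*149 = -1/338 - (1/25 + 0)*149 = -1/338 - 149/25 = -50387/8450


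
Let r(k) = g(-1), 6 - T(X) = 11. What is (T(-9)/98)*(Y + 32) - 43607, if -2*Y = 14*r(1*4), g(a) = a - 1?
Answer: -2136858/49 ≈ -43609.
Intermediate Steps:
g(a) = -1 + a
T(X) = -5 (T(X) = 6 - 1*11 = 6 - 11 = -5)
r(k) = -2 (r(k) = -1 - 1 = -2)
Y = 14 (Y = -7*(-2) = -½*(-28) = 14)
(T(-9)/98)*(Y + 32) - 43607 = (-5/98)*(14 + 32) - 43607 = -5*1/98*46 - 43607 = -5/98*46 - 43607 = -115/49 - 43607 = -2136858/49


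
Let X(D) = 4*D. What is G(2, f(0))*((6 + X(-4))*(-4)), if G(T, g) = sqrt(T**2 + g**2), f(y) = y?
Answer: 80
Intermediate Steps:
G(2, f(0))*((6 + X(-4))*(-4)) = sqrt(2**2 + 0**2)*((6 + 4*(-4))*(-4)) = sqrt(4 + 0)*((6 - 16)*(-4)) = sqrt(4)*(-10*(-4)) = 2*40 = 80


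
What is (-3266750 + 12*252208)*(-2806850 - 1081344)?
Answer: 934154161276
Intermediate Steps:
(-3266750 + 12*252208)*(-2806850 - 1081344) = (-3266750 + 3026496)*(-3888194) = -240254*(-3888194) = 934154161276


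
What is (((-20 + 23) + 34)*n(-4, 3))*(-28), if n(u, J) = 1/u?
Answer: 259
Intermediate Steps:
(((-20 + 23) + 34)*n(-4, 3))*(-28) = (((-20 + 23) + 34)/(-4))*(-28) = ((3 + 34)*(-¼))*(-28) = (37*(-¼))*(-28) = -37/4*(-28) = 259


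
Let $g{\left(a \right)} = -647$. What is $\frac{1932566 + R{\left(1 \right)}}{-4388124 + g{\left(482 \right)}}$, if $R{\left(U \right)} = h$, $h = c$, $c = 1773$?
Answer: $- \frac{1934339}{4388771} \approx -0.44075$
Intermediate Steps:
$h = 1773$
$R{\left(U \right)} = 1773$
$\frac{1932566 + R{\left(1 \right)}}{-4388124 + g{\left(482 \right)}} = \frac{1932566 + 1773}{-4388124 - 647} = \frac{1934339}{-4388771} = 1934339 \left(- \frac{1}{4388771}\right) = - \frac{1934339}{4388771}$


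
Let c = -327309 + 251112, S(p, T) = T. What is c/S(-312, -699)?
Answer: 25399/233 ≈ 109.01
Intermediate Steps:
c = -76197
c/S(-312, -699) = -76197/(-699) = -76197*(-1/699) = 25399/233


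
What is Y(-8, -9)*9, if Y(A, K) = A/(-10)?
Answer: 36/5 ≈ 7.2000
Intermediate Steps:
Y(A, K) = -A/10 (Y(A, K) = A*(-⅒) = -A/10)
Y(-8, -9)*9 = -⅒*(-8)*9 = (⅘)*9 = 36/5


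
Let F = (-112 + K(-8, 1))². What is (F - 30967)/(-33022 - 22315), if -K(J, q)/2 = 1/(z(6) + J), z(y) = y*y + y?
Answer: 5320438/15992393 ≈ 0.33269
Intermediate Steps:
z(y) = y + y² (z(y) = y² + y = y + y²)
K(J, q) = -2/(42 + J) (K(J, q) = -2/(6*(1 + 6) + J) = -2/(6*7 + J) = -2/(42 + J))
F = 3629025/289 (F = (-112 - 2/(42 - 8))² = (-112 - 2/34)² = (-112 - 2*1/34)² = (-112 - 1/17)² = (-1905/17)² = 3629025/289 ≈ 12557.)
(F - 30967)/(-33022 - 22315) = (3629025/289 - 30967)/(-33022 - 22315) = -5320438/289/(-55337) = -5320438/289*(-1/55337) = 5320438/15992393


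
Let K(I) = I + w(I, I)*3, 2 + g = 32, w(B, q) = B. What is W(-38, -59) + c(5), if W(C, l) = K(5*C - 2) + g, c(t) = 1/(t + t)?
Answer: -7379/10 ≈ -737.90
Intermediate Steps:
g = 30 (g = -2 + 32 = 30)
K(I) = 4*I (K(I) = I + I*3 = I + 3*I = 4*I)
c(t) = 1/(2*t)
W(C, l) = 22 + 20*C (W(C, l) = 4*(5*C - 2) + 30 = 4*(-2 + 5*C) + 30 = (-8 + 20*C) + 30 = 22 + 20*C)
W(-38, -59) + c(5) = (22 + 20*(-38)) + (½)/5 = (22 - 760) + (½)*(⅕) = -738 + ⅒ = -7379/10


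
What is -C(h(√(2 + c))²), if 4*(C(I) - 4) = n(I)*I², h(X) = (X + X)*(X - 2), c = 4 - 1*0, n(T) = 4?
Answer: -112900 + 46080*√6 ≈ -27.513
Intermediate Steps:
c = 4 (c = 4 + 0 = 4)
h(X) = 2*X*(-2 + X) (h(X) = (2*X)*(-2 + X) = 2*X*(-2 + X))
C(I) = 4 + I² (C(I) = 4 + (4*I²)/4 = 4 + I²)
-C(h(√(2 + c))²) = -(4 + ((2*√(2 + 4)*(-2 + √(2 + 4)))²)²) = -(4 + ((2*√6*(-2 + √6))²)²) = -(4 + (24*(-2 + √6)²)²) = -(4 + 576*(-2 + √6)⁴) = -4 - 576*(-2 + √6)⁴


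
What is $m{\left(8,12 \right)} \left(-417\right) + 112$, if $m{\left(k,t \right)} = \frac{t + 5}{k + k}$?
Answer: $- \frac{5297}{16} \approx -331.06$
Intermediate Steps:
$m{\left(k,t \right)} = \frac{5 + t}{2 k}$
$m{\left(8,12 \right)} \left(-417\right) + 112 = \frac{5 + 12}{2 \cdot 8} \left(-417\right) + 112 = \frac{1}{2} \cdot \frac{1}{8} \cdot 17 \left(-417\right) + 112 = \frac{17}{16} \left(-417\right) + 112 = - \frac{7089}{16} + 112 = - \frac{5297}{16}$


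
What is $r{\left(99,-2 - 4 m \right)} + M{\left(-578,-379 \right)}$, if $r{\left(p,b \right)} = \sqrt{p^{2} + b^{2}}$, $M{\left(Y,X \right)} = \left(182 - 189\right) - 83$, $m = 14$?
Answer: $-90 + \sqrt{13165} \approx 24.739$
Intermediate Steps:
$M{\left(Y,X \right)} = -90$ ($M{\left(Y,X \right)} = -7 - 83 = -90$)
$r{\left(p,b \right)} = \sqrt{b^{2} + p^{2}}$
$r{\left(99,-2 - 4 m \right)} + M{\left(-578,-379 \right)} = \sqrt{\left(-2 - 56\right)^{2} + 99^{2}} - 90 = \sqrt{\left(-2 - 56\right)^{2} + 9801} - 90 = \sqrt{\left(-58\right)^{2} + 9801} - 90 = \sqrt{3364 + 9801} - 90 = \sqrt{13165} - 90 = -90 + \sqrt{13165}$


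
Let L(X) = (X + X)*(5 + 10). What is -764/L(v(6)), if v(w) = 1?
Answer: -382/15 ≈ -25.467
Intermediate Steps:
L(X) = 30*X (L(X) = (2*X)*15 = 30*X)
-764/L(v(6)) = -764/(30*1) = -764/30 = -764*1/30 = -382/15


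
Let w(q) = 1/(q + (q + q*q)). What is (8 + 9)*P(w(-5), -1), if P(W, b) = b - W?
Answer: -272/15 ≈ -18.133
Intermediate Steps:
w(q) = 1/(q² + 2*q) (w(q) = 1/(q + (q + q²)) = 1/(q² + 2*q))
(8 + 9)*P(w(-5), -1) = (8 + 9)*(-1 - 1/((-5)*(2 - 5))) = 17*(-1 - (-1)/(5*(-3))) = 17*(-1 - (-1)*(-1)/(5*3)) = 17*(-1 - 1*1/15) = 17*(-1 - 1/15) = 17*(-16/15) = -272/15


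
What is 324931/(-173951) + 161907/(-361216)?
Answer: -145534160653/62833884416 ≈ -2.3162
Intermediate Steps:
324931/(-173951) + 161907/(-361216) = 324931*(-1/173951) + 161907*(-1/361216) = -324931/173951 - 161907/361216 = -145534160653/62833884416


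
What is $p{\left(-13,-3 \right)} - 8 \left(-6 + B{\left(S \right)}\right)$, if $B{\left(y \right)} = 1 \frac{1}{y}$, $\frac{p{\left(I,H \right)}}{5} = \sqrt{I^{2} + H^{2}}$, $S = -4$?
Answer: $50 + 5 \sqrt{178} \approx 116.71$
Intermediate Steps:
$p{\left(I,H \right)} = 5 \sqrt{H^{2} + I^{2}}$ ($p{\left(I,H \right)} = 5 \sqrt{I^{2} + H^{2}} = 5 \sqrt{H^{2} + I^{2}}$)
$B{\left(y \right)} = \frac{1}{y}$
$p{\left(-13,-3 \right)} - 8 \left(-6 + B{\left(S \right)}\right) = 5 \sqrt{\left(-3\right)^{2} + \left(-13\right)^{2}} - 8 \left(-6 + \frac{1}{-4}\right) = 5 \sqrt{9 + 169} - 8 \left(-6 - \frac{1}{4}\right) = 5 \sqrt{178} - -50 = 5 \sqrt{178} + 50 = 50 + 5 \sqrt{178}$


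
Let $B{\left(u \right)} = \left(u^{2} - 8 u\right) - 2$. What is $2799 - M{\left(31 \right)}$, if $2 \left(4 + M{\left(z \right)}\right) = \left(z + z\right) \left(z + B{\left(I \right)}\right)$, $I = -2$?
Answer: $1284$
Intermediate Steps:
$B{\left(u \right)} = -2 + u^{2} - 8 u$
$M{\left(z \right)} = -4 + z \left(18 + z\right)$ ($M{\left(z \right)} = -4 + \frac{\left(z + z\right) \left(z - \left(-14 - 4\right)\right)}{2} = -4 + \frac{2 z \left(z + \left(-2 + 4 + 16\right)\right)}{2} = -4 + \frac{2 z \left(z + 18\right)}{2} = -4 + \frac{2 z \left(18 + z\right)}{2} = -4 + z \left(18 + z\right)$)
$2799 - M{\left(31 \right)} = 2799 - \left(-4 + 31^{2} + 18 \cdot 31\right) = 2799 - \left(-4 + 961 + 558\right) = 2799 - 1515 = 1284$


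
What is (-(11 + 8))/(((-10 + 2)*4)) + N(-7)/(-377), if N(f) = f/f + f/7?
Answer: 19/32 ≈ 0.59375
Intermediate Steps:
N(f) = 1 + f/7 (N(f) = 1 + f*(1/7) = 1 + f/7)
(-(11 + 8))/(((-10 + 2)*4)) + N(-7)/(-377) = (-(11 + 8))/(((-10 + 2)*4)) + (1 + (1/7)*(-7))/(-377) = (-1*19)/((-8*4)) + (1 - 1)*(-1/377) = -19/(-32) + 0*(-1/377) = -19*(-1/32) + 0 = 19/32 + 0 = 19/32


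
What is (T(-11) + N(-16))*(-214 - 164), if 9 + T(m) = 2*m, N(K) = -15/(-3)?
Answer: 9828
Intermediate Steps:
N(K) = 5 (N(K) = -15*(-⅓) = 5)
T(m) = -9 + 2*m
(T(-11) + N(-16))*(-214 - 164) = ((-9 + 2*(-11)) + 5)*(-214 - 164) = ((-9 - 22) + 5)*(-378) = (-31 + 5)*(-378) = -26*(-378) = 9828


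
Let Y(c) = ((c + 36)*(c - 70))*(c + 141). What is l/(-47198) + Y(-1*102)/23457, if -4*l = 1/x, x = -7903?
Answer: 31455258887651/1666589887592 ≈ 18.874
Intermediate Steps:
l = 1/31612 (l = -¼/(-7903) = -¼*(-1/7903) = 1/31612 ≈ 3.1634e-5)
Y(c) = (-70 + c)*(36 + c)*(141 + c) (Y(c) = ((36 + c)*(-70 + c))*(141 + c) = ((-70 + c)*(36 + c))*(141 + c) = (-70 + c)*(36 + c)*(141 + c))
l/(-47198) + Y(-1*102)/23457 = (1/31612)/(-47198) + (-355320 + (-1*102)³ - (-7314)*102 + 107*(-1*102)²)/23457 = (1/31612)*(-1/47198) + (-355320 + (-102)³ - 7314*(-102) + 107*(-102)²)*(1/23457) = -1/1492023176 + (-355320 - 1061208 + 746028 + 107*10404)*(1/23457) = -1/1492023176 + (-355320 - 1061208 + 746028 + 1113228)*(1/23457) = -1/1492023176 + 442728*(1/23457) = -1/1492023176 + 147576/7819 = 31455258887651/1666589887592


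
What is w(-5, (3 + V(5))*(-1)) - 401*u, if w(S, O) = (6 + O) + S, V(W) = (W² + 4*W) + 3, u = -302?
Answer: 121052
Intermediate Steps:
V(W) = 3 + W² + 4*W
w(S, O) = 6 + O + S
w(-5, (3 + V(5))*(-1)) - 401*u = (6 + (3 + (3 + 5² + 4*5))*(-1) - 5) - 401*(-302) = (6 + (3 + (3 + 25 + 20))*(-1) - 5) + 121102 = (6 + (3 + 48)*(-1) - 5) + 121102 = (6 + 51*(-1) - 5) + 121102 = (6 - 51 - 5) + 121102 = -50 + 121102 = 121052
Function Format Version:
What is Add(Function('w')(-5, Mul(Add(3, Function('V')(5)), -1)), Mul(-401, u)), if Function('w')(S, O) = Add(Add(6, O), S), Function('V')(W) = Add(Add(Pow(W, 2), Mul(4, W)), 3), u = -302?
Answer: 121052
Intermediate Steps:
Function('V')(W) = Add(3, Pow(W, 2), Mul(4, W))
Function('w')(S, O) = Add(6, O, S)
Add(Function('w')(-5, Mul(Add(3, Function('V')(5)), -1)), Mul(-401, u)) = Add(Add(6, Mul(Add(3, Add(3, Pow(5, 2), Mul(4, 5))), -1), -5), Mul(-401, -302)) = Add(Add(6, Mul(Add(3, Add(3, 25, 20)), -1), -5), 121102) = Add(Add(6, Mul(Add(3, 48), -1), -5), 121102) = Add(Add(6, Mul(51, -1), -5), 121102) = Add(Add(6, -51, -5), 121102) = Add(-50, 121102) = 121052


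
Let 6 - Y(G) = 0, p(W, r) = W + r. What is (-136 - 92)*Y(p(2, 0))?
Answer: -1368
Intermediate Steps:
Y(G) = 6 (Y(G) = 6 - 1*0 = 6 + 0 = 6)
(-136 - 92)*Y(p(2, 0)) = (-136 - 92)*6 = -228*6 = -1368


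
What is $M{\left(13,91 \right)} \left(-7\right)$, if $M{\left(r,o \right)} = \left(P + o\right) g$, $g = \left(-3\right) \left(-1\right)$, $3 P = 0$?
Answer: $-1911$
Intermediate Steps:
$P = 0$ ($P = \frac{1}{3} \cdot 0 = 0$)
$g = 3$
$M{\left(r,o \right)} = 3 o$ ($M{\left(r,o \right)} = \left(0 + o\right) 3 = o 3 = 3 o$)
$M{\left(13,91 \right)} \left(-7\right) = 3 \cdot 91 \left(-7\right) = 273 \left(-7\right) = -1911$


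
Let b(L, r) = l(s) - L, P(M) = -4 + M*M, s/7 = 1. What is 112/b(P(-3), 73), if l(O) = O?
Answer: 56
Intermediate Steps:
s = 7 (s = 7*1 = 7)
P(M) = -4 + M²
b(L, r) = 7 - L
112/b(P(-3), 73) = 112/(7 - (-4 + (-3)²)) = 112/(7 - (-4 + 9)) = 112/(7 - 1*5) = 112/(7 - 5) = 112/2 = 112*(½) = 56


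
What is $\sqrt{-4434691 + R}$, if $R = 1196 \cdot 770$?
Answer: $3 i \sqrt{390419} \approx 1874.5 i$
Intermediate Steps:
$R = 920920$
$\sqrt{-4434691 + R} = \sqrt{-4434691 + 920920} = \sqrt{-3513771} = 3 i \sqrt{390419}$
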